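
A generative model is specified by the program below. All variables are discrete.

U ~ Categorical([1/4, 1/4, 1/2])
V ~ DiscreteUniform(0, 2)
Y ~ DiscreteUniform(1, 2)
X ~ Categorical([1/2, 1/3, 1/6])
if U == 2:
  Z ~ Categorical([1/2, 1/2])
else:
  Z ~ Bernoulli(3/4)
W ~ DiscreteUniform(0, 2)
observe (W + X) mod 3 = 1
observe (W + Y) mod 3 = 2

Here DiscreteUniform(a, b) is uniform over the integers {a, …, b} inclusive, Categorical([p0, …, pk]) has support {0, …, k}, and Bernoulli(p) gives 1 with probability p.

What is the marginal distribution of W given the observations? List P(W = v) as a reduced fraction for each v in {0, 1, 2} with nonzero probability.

Enumerate traces; 36 have nonzero weight after conditioning:
  (U=0, V=0, Y=1, X=0, Z=0, W=1) weight 1/576
  (U=0, V=0, Y=1, X=0, Z=1, W=1) weight 1/192
  (U=0, V=0, Y=2, X=1, Z=0, W=0) weight 1/864
  (U=0, V=0, Y=2, X=1, Z=1, W=0) weight 1/288
  (U=0, V=1, Y=1, X=0, Z=0, W=1) weight 1/576
  (U=0, V=1, Y=1, X=0, Z=1, W=1) weight 1/192
  (U=0, V=1, Y=2, X=1, Z=0, W=0) weight 1/864
  (U=0, V=1, Y=2, X=1, Z=1, W=0) weight 1/288
  … 28 more
Group by W:
  weight(W=0) = 1/18
  weight(W=1) = 1/12
Total weight = 1/18 + 1/12 = 5/36
P(W=0 | obs) = 1/18 / 5/36 = 2/5
P(W=1 | obs) = 1/12 / 5/36 = 3/5

P(W=0) = 2/5, P(W=1) = 3/5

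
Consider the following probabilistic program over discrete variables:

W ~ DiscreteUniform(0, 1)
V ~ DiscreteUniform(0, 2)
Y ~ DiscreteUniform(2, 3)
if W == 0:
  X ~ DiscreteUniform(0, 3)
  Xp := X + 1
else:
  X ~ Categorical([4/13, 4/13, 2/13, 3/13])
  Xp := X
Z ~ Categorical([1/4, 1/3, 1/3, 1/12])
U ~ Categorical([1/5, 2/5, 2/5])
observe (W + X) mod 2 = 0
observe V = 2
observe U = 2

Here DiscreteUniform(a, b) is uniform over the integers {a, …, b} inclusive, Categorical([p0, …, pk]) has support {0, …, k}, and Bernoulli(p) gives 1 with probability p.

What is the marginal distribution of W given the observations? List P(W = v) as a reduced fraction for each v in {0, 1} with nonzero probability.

Enumerate traces; 32 have nonzero weight after conditioning:
  (W=0, V=2, Y=2, X=0, Z=0, U=2) weight 1/480
  (W=0, V=2, Y=2, X=0, Z=1, U=2) weight 1/360
  (W=0, V=2, Y=2, X=0, Z=2, U=2) weight 1/360
  (W=0, V=2, Y=2, X=0, Z=3, U=2) weight 1/1440
  (W=0, V=2, Y=2, X=2, Z=0, U=2) weight 1/480
  (W=0, V=2, Y=2, X=2, Z=1, U=2) weight 1/360
  (W=0, V=2, Y=2, X=2, Z=2, U=2) weight 1/360
  (W=0, V=2, Y=2, X=2, Z=3, U=2) weight 1/1440
  (W=1, V=2, Y=2, X=1, Z=0, U=2) weight 1/390
  … 23 more
Group by W:
  weight(W=0) = 1/30
  weight(W=1) = 7/195
Total weight = 1/30 + 7/195 = 9/130
P(W=0 | obs) = 1/30 / 9/130 = 13/27
P(W=1 | obs) = 7/195 / 9/130 = 14/27

P(W=0) = 13/27, P(W=1) = 14/27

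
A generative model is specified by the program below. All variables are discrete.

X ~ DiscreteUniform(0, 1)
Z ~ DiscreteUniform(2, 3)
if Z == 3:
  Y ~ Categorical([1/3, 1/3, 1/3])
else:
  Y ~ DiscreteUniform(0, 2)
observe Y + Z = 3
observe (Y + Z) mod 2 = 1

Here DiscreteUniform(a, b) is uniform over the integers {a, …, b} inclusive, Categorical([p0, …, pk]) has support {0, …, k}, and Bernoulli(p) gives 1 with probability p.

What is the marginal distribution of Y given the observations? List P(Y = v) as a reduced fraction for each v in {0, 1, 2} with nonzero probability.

Enumerate traces; 4 have nonzero weight after conditioning:
  (X=0, Z=2, Y=1) weight 1/12
  (X=0, Z=3, Y=0) weight 1/12
  (X=1, Z=2, Y=1) weight 1/12
  (X=1, Z=3, Y=0) weight 1/12
Group by Y:
  weight(Y=0) = 1/6
  weight(Y=1) = 1/6
Total weight = 1/6 + 1/6 = 1/3
P(Y=0 | obs) = 1/6 / 1/3 = 1/2
P(Y=1 | obs) = 1/6 / 1/3 = 1/2

P(Y=0) = 1/2, P(Y=1) = 1/2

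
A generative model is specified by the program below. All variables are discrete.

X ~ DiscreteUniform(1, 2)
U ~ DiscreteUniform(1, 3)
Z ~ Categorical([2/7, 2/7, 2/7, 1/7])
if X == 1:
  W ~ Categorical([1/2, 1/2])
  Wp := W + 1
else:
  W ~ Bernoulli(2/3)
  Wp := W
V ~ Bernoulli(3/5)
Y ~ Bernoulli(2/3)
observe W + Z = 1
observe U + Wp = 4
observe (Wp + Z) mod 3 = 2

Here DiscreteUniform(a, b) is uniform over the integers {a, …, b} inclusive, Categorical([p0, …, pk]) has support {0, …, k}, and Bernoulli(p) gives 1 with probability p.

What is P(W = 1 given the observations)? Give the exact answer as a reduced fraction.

P(W = 1 | obs) = 1/2

Enumerate traces; 8 have nonzero weight after conditioning:
  (X=1, U=2, Z=0, W=1, V=0, Y=0) weight 1/315
  (X=1, U=2, Z=0, W=1, V=0, Y=1) weight 2/315
  (X=1, U=2, Z=0, W=1, V=1, Y=0) weight 1/210
  (X=1, U=2, Z=0, W=1, V=1, Y=1) weight 1/105
  (X=1, U=3, Z=1, W=0, V=0, Y=0) weight 1/315
  (X=1, U=3, Z=1, W=0, V=0, Y=1) weight 2/315
  (X=1, U=3, Z=1, W=0, V=1, Y=0) weight 1/210
  (X=1, U=3, Z=1, W=0, V=1, Y=1) weight 1/105
Group by W:
  weight(W=0) = 1/42
  weight(W=1) = 1/42
Total weight = 1/42 + 1/42 = 1/21
P(W=0 | obs) = 1/42 / 1/21 = 1/2
P(W=1 | obs) = 1/42 / 1/21 = 1/2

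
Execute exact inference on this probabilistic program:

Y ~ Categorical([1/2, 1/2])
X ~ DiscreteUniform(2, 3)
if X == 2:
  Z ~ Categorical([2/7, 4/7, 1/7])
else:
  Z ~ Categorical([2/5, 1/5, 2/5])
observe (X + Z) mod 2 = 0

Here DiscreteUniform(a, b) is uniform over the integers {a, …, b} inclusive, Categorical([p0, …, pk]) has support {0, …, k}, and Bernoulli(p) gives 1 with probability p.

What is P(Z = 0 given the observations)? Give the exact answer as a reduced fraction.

Enumerate traces; 6 have nonzero weight after conditioning:
  (Y=0, X=2, Z=0) weight 1/14
  (Y=0, X=2, Z=2) weight 1/28
  (Y=0, X=3, Z=1) weight 1/20
  (Y=1, X=2, Z=0) weight 1/14
  (Y=1, X=2, Z=2) weight 1/28
  (Y=1, X=3, Z=1) weight 1/20
Group by Z:
  weight(Z=0) = 1/7
  weight(Z=1) = 1/10
  weight(Z=2) = 1/14
Total weight = 1/7 + 1/10 + 1/14 = 11/35
P(Z=0 | obs) = 1/7 / 11/35 = 5/11
P(Z=1 | obs) = 1/10 / 11/35 = 7/22
P(Z=2 | obs) = 1/14 / 11/35 = 5/22

P(Z = 0 | obs) = 5/11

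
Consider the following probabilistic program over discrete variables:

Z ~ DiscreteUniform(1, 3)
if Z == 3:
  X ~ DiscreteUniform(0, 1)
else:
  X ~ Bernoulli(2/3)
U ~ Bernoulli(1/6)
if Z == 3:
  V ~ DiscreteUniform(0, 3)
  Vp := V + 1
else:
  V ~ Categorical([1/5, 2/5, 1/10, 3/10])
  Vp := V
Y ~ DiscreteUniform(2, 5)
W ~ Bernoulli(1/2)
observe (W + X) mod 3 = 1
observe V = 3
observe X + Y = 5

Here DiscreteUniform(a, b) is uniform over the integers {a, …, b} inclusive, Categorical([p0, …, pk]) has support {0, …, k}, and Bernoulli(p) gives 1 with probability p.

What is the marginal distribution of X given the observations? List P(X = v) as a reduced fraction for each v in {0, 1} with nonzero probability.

Enumerate traces; 12 have nonzero weight after conditioning:
  (Z=1, X=0, U=0, V=3, Y=5, W=1) weight 1/288
  (Z=1, X=0, U=1, V=3, Y=5, W=1) weight 1/1440
  (Z=1, X=1, U=0, V=3, Y=4, W=0) weight 1/144
  (Z=1, X=1, U=1, V=3, Y=4, W=0) weight 1/720
  (Z=2, X=0, U=0, V=3, Y=5, W=1) weight 1/288
  (Z=2, X=0, U=1, V=3, Y=5, W=1) weight 1/1440
  (Z=2, X=1, U=0, V=3, Y=4, W=0) weight 1/144
  (Z=2, X=1, U=1, V=3, Y=4, W=0) weight 1/720
  … 4 more
Group by X:
  weight(X=0) = 13/960
  weight(X=1) = 7/320
Total weight = 13/960 + 7/320 = 17/480
P(X=0 | obs) = 13/960 / 17/480 = 13/34
P(X=1 | obs) = 7/320 / 17/480 = 21/34

P(X=0) = 13/34, P(X=1) = 21/34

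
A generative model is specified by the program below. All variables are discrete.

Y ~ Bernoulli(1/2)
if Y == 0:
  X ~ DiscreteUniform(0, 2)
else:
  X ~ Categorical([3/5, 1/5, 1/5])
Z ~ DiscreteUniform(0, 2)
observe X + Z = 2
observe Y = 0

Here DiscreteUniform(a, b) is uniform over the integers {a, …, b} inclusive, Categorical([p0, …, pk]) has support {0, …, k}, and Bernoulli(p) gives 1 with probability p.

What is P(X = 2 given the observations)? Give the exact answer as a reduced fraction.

P(X = 2 | obs) = 1/3

Enumerate traces; 3 have nonzero weight after conditioning:
  (Y=0, X=0, Z=2) weight 1/18
  (Y=0, X=1, Z=1) weight 1/18
  (Y=0, X=2, Z=0) weight 1/18
Group by X:
  weight(X=0) = 1/18
  weight(X=1) = 1/18
  weight(X=2) = 1/18
Total weight = 1/18 + 1/18 + 1/18 = 1/6
P(X=0 | obs) = 1/18 / 1/6 = 1/3
P(X=1 | obs) = 1/18 / 1/6 = 1/3
P(X=2 | obs) = 1/18 / 1/6 = 1/3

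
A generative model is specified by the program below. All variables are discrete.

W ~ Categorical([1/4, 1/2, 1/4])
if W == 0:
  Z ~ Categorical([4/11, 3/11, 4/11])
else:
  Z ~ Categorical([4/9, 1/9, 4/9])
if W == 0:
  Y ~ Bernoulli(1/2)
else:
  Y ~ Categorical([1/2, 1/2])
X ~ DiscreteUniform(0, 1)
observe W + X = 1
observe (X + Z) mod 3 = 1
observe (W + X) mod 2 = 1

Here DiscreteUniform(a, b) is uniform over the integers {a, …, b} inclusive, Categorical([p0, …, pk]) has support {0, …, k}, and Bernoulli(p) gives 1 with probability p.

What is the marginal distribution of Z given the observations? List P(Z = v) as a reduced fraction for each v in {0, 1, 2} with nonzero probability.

P(Z=0) = 18/29, P(Z=1) = 11/29

Enumerate traces; 4 have nonzero weight after conditioning:
  (W=0, Z=0, Y=0, X=1) weight 1/44
  (W=0, Z=0, Y=1, X=1) weight 1/44
  (W=1, Z=1, Y=0, X=0) weight 1/72
  (W=1, Z=1, Y=1, X=0) weight 1/72
Group by Z:
  weight(Z=0) = 1/22
  weight(Z=1) = 1/36
Total weight = 1/22 + 1/36 = 29/396
P(Z=0 | obs) = 1/22 / 29/396 = 18/29
P(Z=1 | obs) = 1/36 / 29/396 = 11/29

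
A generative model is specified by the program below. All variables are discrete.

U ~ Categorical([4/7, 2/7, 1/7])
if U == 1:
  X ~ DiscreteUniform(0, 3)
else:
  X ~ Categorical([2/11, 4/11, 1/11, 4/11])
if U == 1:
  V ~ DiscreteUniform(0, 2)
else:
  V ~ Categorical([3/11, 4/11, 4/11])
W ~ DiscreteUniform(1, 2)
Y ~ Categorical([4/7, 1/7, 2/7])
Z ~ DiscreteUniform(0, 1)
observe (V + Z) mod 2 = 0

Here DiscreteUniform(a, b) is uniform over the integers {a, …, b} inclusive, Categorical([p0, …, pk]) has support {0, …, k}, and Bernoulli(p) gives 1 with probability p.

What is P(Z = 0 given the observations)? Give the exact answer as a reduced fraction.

P(Z = 0 | obs) = 149/231

Enumerate traces; 216 have nonzero weight after conditioning:
  (U=0, X=0, V=0, W=1, Y=0, Z=0) weight 24/5929
  (U=0, X=0, V=0, W=1, Y=1, Z=0) weight 6/5929
  (U=0, X=0, V=0, W=1, Y=2, Z=0) weight 12/5929
  (U=0, X=0, V=0, W=2, Y=0, Z=0) weight 24/5929
  (U=0, X=0, V=0, W=2, Y=1, Z=0) weight 6/5929
  (U=0, X=0, V=0, W=2, Y=2, Z=0) weight 12/5929
  (U=0, X=0, V=1, W=1, Y=0, Z=1) weight 32/5929
  (U=0, X=0, V=1, W=1, Y=1, Z=1) weight 8/5929
  … 208 more
Group by Z:
  weight(Z=0) = 149/462
  weight(Z=1) = 41/231
Total weight = 149/462 + 41/231 = 1/2
P(Z=0 | obs) = 149/462 / 1/2 = 149/231
P(Z=1 | obs) = 41/231 / 1/2 = 82/231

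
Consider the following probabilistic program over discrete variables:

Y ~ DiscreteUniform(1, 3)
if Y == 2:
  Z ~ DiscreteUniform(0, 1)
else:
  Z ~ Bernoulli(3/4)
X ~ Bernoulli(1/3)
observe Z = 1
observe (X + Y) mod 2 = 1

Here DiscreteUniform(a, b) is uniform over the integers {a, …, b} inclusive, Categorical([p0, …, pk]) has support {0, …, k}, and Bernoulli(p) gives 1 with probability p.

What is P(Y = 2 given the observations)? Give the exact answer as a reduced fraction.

Enumerate traces; 3 have nonzero weight after conditioning:
  (Y=1, Z=1, X=0) weight 1/6
  (Y=2, Z=1, X=1) weight 1/18
  (Y=3, Z=1, X=0) weight 1/6
Group by Y:
  weight(Y=1) = 1/6
  weight(Y=2) = 1/18
  weight(Y=3) = 1/6
Total weight = 1/6 + 1/18 + 1/6 = 7/18
P(Y=1 | obs) = 1/6 / 7/18 = 3/7
P(Y=2 | obs) = 1/18 / 7/18 = 1/7
P(Y=3 | obs) = 1/6 / 7/18 = 3/7

P(Y = 2 | obs) = 1/7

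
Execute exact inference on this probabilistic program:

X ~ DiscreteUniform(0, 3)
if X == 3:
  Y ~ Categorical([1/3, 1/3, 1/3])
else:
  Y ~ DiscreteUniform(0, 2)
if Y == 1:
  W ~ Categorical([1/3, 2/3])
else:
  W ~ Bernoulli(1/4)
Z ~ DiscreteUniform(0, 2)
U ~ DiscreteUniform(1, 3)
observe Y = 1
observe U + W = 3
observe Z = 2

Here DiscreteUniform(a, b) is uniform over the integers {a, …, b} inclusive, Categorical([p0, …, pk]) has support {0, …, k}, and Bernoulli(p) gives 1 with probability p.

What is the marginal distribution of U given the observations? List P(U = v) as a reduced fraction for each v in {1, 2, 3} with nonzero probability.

P(U=2) = 2/3, P(U=3) = 1/3

Enumerate traces; 8 have nonzero weight after conditioning:
  (X=0, Y=1, W=0, Z=2, U=3) weight 1/324
  (X=0, Y=1, W=1, Z=2, U=2) weight 1/162
  (X=1, Y=1, W=0, Z=2, U=3) weight 1/324
  (X=1, Y=1, W=1, Z=2, U=2) weight 1/162
  (X=2, Y=1, W=0, Z=2, U=3) weight 1/324
  (X=2, Y=1, W=1, Z=2, U=2) weight 1/162
  (X=3, Y=1, W=0, Z=2, U=3) weight 1/324
  (X=3, Y=1, W=1, Z=2, U=2) weight 1/162
Group by U:
  weight(U=2) = 2/81
  weight(U=3) = 1/81
Total weight = 2/81 + 1/81 = 1/27
P(U=2 | obs) = 2/81 / 1/27 = 2/3
P(U=3 | obs) = 1/81 / 1/27 = 1/3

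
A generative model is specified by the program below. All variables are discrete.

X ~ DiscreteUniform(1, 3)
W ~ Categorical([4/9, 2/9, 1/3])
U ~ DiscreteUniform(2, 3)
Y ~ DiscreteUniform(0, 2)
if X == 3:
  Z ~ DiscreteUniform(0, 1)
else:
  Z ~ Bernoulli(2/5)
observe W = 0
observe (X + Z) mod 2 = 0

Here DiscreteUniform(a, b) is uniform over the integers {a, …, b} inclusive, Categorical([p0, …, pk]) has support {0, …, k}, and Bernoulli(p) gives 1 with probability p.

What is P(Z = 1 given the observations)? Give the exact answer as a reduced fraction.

P(Z = 1 | obs) = 3/5

Enumerate traces; 18 have nonzero weight after conditioning:
  (X=1, W=0, U=2, Y=0, Z=1) weight 4/405
  (X=1, W=0, U=2, Y=1, Z=1) weight 4/405
  (X=1, W=0, U=2, Y=2, Z=1) weight 4/405
  (X=1, W=0, U=3, Y=0, Z=1) weight 4/405
  (X=1, W=0, U=3, Y=1, Z=1) weight 4/405
  (X=1, W=0, U=3, Y=2, Z=1) weight 4/405
  (X=2, W=0, U=2, Y=0, Z=0) weight 2/135
  (X=2, W=0, U=2, Y=1, Z=0) weight 2/135
  … 10 more
Group by Z:
  weight(Z=0) = 4/45
  weight(Z=1) = 2/15
Total weight = 4/45 + 2/15 = 2/9
P(Z=0 | obs) = 4/45 / 2/9 = 2/5
P(Z=1 | obs) = 2/15 / 2/9 = 3/5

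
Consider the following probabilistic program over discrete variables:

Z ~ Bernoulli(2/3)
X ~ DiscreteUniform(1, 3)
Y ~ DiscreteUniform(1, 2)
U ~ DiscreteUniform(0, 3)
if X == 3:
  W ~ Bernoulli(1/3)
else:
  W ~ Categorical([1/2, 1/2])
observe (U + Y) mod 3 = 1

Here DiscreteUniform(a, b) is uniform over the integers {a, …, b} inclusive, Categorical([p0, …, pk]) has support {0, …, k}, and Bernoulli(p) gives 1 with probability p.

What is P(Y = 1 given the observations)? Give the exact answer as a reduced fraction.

Enumerate traces; 36 have nonzero weight after conditioning:
  (Z=0, X=1, Y=1, U=0, W=0) weight 1/144
  (Z=0, X=1, Y=1, U=0, W=1) weight 1/144
  (Z=0, X=1, Y=1, U=3, W=0) weight 1/144
  (Z=0, X=1, Y=1, U=3, W=1) weight 1/144
  (Z=0, X=1, Y=2, U=2, W=0) weight 1/144
  (Z=0, X=1, Y=2, U=2, W=1) weight 1/144
  (Z=0, X=2, Y=1, U=0, W=0) weight 1/144
  (Z=0, X=2, Y=1, U=0, W=1) weight 1/144
  … 28 more
Group by Y:
  weight(Y=1) = 1/4
  weight(Y=2) = 1/8
Total weight = 1/4 + 1/8 = 3/8
P(Y=1 | obs) = 1/4 / 3/8 = 2/3
P(Y=2 | obs) = 1/8 / 3/8 = 1/3

P(Y = 1 | obs) = 2/3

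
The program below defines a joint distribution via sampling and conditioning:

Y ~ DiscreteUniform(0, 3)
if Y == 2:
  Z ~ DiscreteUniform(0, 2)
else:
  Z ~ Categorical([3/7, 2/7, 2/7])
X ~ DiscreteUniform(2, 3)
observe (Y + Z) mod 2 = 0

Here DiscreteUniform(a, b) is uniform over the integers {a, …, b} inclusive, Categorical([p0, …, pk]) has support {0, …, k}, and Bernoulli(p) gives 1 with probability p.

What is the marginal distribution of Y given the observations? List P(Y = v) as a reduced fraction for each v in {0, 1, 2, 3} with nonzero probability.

Enumerate traces; 12 have nonzero weight after conditioning:
  (Y=0, Z=0, X=2) weight 3/56
  (Y=0, Z=0, X=3) weight 3/56
  (Y=0, Z=2, X=2) weight 1/28
  (Y=0, Z=2, X=3) weight 1/28
  (Y=1, Z=1, X=2) weight 1/28
  (Y=1, Z=1, X=3) weight 1/28
  (Y=2, Z=0, X=2) weight 1/24
  (Y=2, Z=0, X=3) weight 1/24
  (Y=3, Z=1, X=2) weight 1/28
  … 3 more
Group by Y:
  weight(Y=0) = 5/28
  weight(Y=1) = 1/14
  weight(Y=2) = 1/6
  weight(Y=3) = 1/14
Total weight = 5/28 + 1/14 + 1/6 + 1/14 = 41/84
P(Y=0 | obs) = 5/28 / 41/84 = 15/41
P(Y=1 | obs) = 1/14 / 41/84 = 6/41
P(Y=2 | obs) = 1/6 / 41/84 = 14/41
P(Y=3 | obs) = 1/14 / 41/84 = 6/41

P(Y=0) = 15/41, P(Y=1) = 6/41, P(Y=2) = 14/41, P(Y=3) = 6/41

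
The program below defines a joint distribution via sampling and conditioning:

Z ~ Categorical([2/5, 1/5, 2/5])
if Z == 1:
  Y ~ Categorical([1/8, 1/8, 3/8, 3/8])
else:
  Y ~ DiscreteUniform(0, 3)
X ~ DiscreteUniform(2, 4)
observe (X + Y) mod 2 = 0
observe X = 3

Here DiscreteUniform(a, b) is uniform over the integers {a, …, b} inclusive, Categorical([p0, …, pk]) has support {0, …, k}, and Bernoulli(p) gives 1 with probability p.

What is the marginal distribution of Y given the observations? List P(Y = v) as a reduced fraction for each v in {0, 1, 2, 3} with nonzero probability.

Enumerate traces; 6 have nonzero weight after conditioning:
  (Z=0, Y=1, X=3) weight 1/30
  (Z=0, Y=3, X=3) weight 1/30
  (Z=1, Y=1, X=3) weight 1/120
  (Z=1, Y=3, X=3) weight 1/40
  (Z=2, Y=1, X=3) weight 1/30
  (Z=2, Y=3, X=3) weight 1/30
Group by Y:
  weight(Y=1) = 3/40
  weight(Y=3) = 11/120
Total weight = 3/40 + 11/120 = 1/6
P(Y=1 | obs) = 3/40 / 1/6 = 9/20
P(Y=3 | obs) = 11/120 / 1/6 = 11/20

P(Y=1) = 9/20, P(Y=3) = 11/20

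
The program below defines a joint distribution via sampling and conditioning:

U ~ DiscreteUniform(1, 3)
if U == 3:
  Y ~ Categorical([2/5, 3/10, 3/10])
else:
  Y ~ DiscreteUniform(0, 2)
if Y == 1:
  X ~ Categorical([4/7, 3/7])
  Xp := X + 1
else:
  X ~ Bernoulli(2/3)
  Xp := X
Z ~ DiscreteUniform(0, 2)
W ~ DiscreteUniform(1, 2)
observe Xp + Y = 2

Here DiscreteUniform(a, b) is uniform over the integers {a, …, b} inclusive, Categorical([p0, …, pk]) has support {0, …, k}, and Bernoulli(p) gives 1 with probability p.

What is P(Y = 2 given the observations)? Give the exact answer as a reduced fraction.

Enumerate traces; 36 have nonzero weight after conditioning:
  (U=1, Y=1, X=0, Z=0, W=1) weight 2/189
  (U=1, Y=1, X=0, Z=0, W=2) weight 2/189
  (U=1, Y=1, X=0, Z=1, W=1) weight 2/189
  (U=1, Y=1, X=0, Z=1, W=2) weight 2/189
  (U=1, Y=1, X=0, Z=2, W=1) weight 2/189
  (U=1, Y=1, X=0, Z=2, W=2) weight 2/189
  (U=1, Y=2, X=0, Z=0, W=1) weight 1/162
  (U=1, Y=2, X=0, Z=0, W=2) weight 1/162
  … 28 more
Group by Y:
  weight(Y=1) = 58/315
  weight(Y=2) = 29/270
Total weight = 58/315 + 29/270 = 551/1890
P(Y=1 | obs) = 58/315 / 551/1890 = 12/19
P(Y=2 | obs) = 29/270 / 551/1890 = 7/19

P(Y = 2 | obs) = 7/19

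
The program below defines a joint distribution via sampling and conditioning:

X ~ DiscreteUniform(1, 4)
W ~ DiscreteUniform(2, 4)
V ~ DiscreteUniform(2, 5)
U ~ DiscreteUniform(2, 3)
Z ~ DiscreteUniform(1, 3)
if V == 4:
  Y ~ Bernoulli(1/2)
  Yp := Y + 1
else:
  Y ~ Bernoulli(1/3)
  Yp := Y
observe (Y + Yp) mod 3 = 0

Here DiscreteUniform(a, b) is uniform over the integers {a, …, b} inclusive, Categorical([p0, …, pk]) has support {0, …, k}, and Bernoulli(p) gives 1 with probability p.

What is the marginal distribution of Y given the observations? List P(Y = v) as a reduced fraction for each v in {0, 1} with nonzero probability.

P(Y=0) = 4/5, P(Y=1) = 1/5

Enumerate traces; 288 have nonzero weight after conditioning:
  (X=1, W=2, V=2, U=2, Z=1, Y=0) weight 1/432
  (X=1, W=2, V=2, U=2, Z=2, Y=0) weight 1/432
  (X=1, W=2, V=2, U=2, Z=3, Y=0) weight 1/432
  (X=1, W=2, V=2, U=3, Z=1, Y=0) weight 1/432
  (X=1, W=2, V=2, U=3, Z=2, Y=0) weight 1/432
  (X=1, W=2, V=2, U=3, Z=3, Y=0) weight 1/432
  (X=1, W=2, V=3, U=2, Z=1, Y=0) weight 1/432
  (X=1, W=2, V=3, U=2, Z=2, Y=0) weight 1/432
  (X=1, W=2, V=4, U=2, Z=1, Y=1) weight 1/576
  … 279 more
Group by Y:
  weight(Y=0) = 1/2
  weight(Y=1) = 1/8
Total weight = 1/2 + 1/8 = 5/8
P(Y=0 | obs) = 1/2 / 5/8 = 4/5
P(Y=1 | obs) = 1/8 / 5/8 = 1/5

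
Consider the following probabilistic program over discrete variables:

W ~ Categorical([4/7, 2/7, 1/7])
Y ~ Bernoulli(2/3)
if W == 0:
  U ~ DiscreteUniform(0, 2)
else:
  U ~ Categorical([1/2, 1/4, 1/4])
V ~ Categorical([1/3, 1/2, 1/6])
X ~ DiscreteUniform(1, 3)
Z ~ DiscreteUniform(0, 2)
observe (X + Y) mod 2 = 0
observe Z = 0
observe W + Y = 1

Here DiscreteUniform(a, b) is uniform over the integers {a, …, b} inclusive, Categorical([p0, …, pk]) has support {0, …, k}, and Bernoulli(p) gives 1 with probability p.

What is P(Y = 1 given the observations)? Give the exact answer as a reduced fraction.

P(Y = 1 | obs) = 8/9

Enumerate traces; 27 have nonzero weight after conditioning:
  (W=0, Y=1, U=0, V=0, X=1, Z=0) weight 8/1701
  (W=0, Y=1, U=0, V=0, X=3, Z=0) weight 8/1701
  (W=0, Y=1, U=0, V=1, X=1, Z=0) weight 4/567
  (W=0, Y=1, U=0, V=1, X=3, Z=0) weight 4/567
  (W=0, Y=1, U=0, V=2, X=1, Z=0) weight 4/1701
  (W=0, Y=1, U=0, V=2, X=3, Z=0) weight 4/1701
  (W=0, Y=1, U=1, V=0, X=1, Z=0) weight 8/1701
  (W=0, Y=1, U=1, V=0, X=3, Z=0) weight 8/1701
  (W=1, Y=0, U=0, V=0, X=2, Z=0) weight 1/567
  … 18 more
Group by Y:
  weight(Y=0) = 2/189
  weight(Y=1) = 16/189
Total weight = 2/189 + 16/189 = 2/21
P(Y=0 | obs) = 2/189 / 2/21 = 1/9
P(Y=1 | obs) = 16/189 / 2/21 = 8/9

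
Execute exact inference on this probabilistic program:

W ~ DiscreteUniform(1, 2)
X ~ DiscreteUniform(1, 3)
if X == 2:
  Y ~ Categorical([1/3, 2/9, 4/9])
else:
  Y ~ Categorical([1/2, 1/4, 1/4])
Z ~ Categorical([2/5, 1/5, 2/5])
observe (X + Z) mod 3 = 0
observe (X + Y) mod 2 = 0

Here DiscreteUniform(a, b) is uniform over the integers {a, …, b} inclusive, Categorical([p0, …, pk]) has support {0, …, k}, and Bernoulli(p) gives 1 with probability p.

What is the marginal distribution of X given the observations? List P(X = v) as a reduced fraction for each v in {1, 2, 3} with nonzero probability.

Enumerate traces; 8 have nonzero weight after conditioning:
  (W=1, X=1, Y=1, Z=2) weight 1/60
  (W=1, X=2, Y=0, Z=1) weight 1/90
  (W=1, X=2, Y=2, Z=1) weight 2/135
  (W=1, X=3, Y=1, Z=0) weight 1/60
  (W=2, X=1, Y=1, Z=2) weight 1/60
  (W=2, X=2, Y=0, Z=1) weight 1/90
  (W=2, X=2, Y=2, Z=1) weight 2/135
  (W=2, X=3, Y=1, Z=0) weight 1/60
Group by X:
  weight(X=1) = 1/30
  weight(X=2) = 7/135
  weight(X=3) = 1/30
Total weight = 1/30 + 7/135 + 1/30 = 16/135
P(X=1 | obs) = 1/30 / 16/135 = 9/32
P(X=2 | obs) = 7/135 / 16/135 = 7/16
P(X=3 | obs) = 1/30 / 16/135 = 9/32

P(X=1) = 9/32, P(X=2) = 7/16, P(X=3) = 9/32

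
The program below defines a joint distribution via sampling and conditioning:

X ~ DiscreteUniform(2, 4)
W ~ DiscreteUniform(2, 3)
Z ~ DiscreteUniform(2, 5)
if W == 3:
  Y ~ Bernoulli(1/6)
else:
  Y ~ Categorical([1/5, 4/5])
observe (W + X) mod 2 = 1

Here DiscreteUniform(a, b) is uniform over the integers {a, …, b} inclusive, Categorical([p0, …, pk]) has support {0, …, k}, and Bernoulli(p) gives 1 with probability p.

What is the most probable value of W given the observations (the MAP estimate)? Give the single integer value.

Enumerate traces; 24 have nonzero weight after conditioning:
  (X=2, W=3, Z=2, Y=0) weight 5/144
  (X=2, W=3, Z=2, Y=1) weight 1/144
  (X=2, W=3, Z=3, Y=0) weight 5/144
  (X=2, W=3, Z=3, Y=1) weight 1/144
  (X=2, W=3, Z=4, Y=0) weight 5/144
  (X=2, W=3, Z=4, Y=1) weight 1/144
  (X=2, W=3, Z=5, Y=0) weight 5/144
  (X=2, W=3, Z=5, Y=1) weight 1/144
  (X=3, W=2, Z=2, Y=0) weight 1/120
  … 15 more
Group by W:
  weight(W=2) = 1/6
  weight(W=3) = 1/3
Total weight = 1/6 + 1/3 = 1/2
P(W=2 | obs) = 1/6 / 1/2 = 1/3
P(W=3 | obs) = 1/3 / 1/2 = 2/3
argmax = 3

argmax_v P(W = v | obs) = 3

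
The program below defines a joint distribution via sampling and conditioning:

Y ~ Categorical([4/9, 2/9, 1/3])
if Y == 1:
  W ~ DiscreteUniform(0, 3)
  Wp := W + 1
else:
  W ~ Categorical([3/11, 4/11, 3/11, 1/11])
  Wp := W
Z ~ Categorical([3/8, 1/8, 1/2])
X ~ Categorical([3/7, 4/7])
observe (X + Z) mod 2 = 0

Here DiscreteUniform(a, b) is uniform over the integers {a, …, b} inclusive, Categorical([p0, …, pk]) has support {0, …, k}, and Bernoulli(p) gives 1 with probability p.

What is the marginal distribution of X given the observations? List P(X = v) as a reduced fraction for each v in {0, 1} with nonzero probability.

P(X=0) = 21/25, P(X=1) = 4/25

Enumerate traces; 36 have nonzero weight after conditioning:
  (Y=0, W=0, Z=0, X=0) weight 3/154
  (Y=0, W=0, Z=1, X=1) weight 2/231
  (Y=0, W=0, Z=2, X=0) weight 2/77
  (Y=0, W=1, Z=0, X=0) weight 2/77
  (Y=0, W=1, Z=1, X=1) weight 8/693
  (Y=0, W=1, Z=2, X=0) weight 8/231
  (Y=0, W=2, Z=0, X=0) weight 3/154
  (Y=0, W=2, Z=1, X=1) weight 2/231
  … 28 more
Group by X:
  weight(X=0) = 3/8
  weight(X=1) = 1/14
Total weight = 3/8 + 1/14 = 25/56
P(X=0 | obs) = 3/8 / 25/56 = 21/25
P(X=1 | obs) = 1/14 / 25/56 = 4/25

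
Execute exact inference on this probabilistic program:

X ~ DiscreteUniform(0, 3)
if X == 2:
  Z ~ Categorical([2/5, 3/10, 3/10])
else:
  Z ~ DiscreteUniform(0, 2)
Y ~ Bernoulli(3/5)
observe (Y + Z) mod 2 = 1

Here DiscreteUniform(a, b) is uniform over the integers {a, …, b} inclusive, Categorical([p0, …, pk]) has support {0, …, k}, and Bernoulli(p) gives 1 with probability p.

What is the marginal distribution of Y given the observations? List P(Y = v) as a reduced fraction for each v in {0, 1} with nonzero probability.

Enumerate traces; 12 have nonzero weight after conditioning:
  (X=0, Z=0, Y=1) weight 1/20
  (X=0, Z=1, Y=0) weight 1/30
  (X=0, Z=2, Y=1) weight 1/20
  (X=1, Z=0, Y=1) weight 1/20
  (X=1, Z=1, Y=0) weight 1/30
  (X=1, Z=2, Y=1) weight 1/20
  (X=2, Z=0, Y=1) weight 3/50
  (X=2, Z=1, Y=0) weight 3/100
  … 4 more
Group by Y:
  weight(Y=0) = 13/100
  weight(Y=1) = 81/200
Total weight = 13/100 + 81/200 = 107/200
P(Y=0 | obs) = 13/100 / 107/200 = 26/107
P(Y=1 | obs) = 81/200 / 107/200 = 81/107

P(Y=0) = 26/107, P(Y=1) = 81/107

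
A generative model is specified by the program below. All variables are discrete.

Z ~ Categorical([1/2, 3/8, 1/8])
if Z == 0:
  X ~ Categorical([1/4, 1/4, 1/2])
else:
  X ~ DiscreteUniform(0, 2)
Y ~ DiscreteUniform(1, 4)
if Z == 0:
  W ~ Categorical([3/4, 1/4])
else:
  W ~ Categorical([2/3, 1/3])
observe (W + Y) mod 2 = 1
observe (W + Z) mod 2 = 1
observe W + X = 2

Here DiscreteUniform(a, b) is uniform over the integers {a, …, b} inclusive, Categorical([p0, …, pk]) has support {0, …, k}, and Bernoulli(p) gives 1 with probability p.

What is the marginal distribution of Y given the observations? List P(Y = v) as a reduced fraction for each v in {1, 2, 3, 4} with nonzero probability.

P(Y=1) = 12/37, P(Y=2) = 13/74, P(Y=3) = 12/37, P(Y=4) = 13/74

Enumerate traces; 6 have nonzero weight after conditioning:
  (Z=0, X=1, Y=2, W=1) weight 1/128
  (Z=0, X=1, Y=4, W=1) weight 1/128
  (Z=1, X=2, Y=1, W=0) weight 1/48
  (Z=1, X=2, Y=3, W=0) weight 1/48
  (Z=2, X=1, Y=2, W=1) weight 1/288
  (Z=2, X=1, Y=4, W=1) weight 1/288
Group by Y:
  weight(Y=1) = 1/48
  weight(Y=2) = 13/1152
  weight(Y=3) = 1/48
  weight(Y=4) = 13/1152
Total weight = 1/48 + 13/1152 + 1/48 + 13/1152 = 37/576
P(Y=1 | obs) = 1/48 / 37/576 = 12/37
P(Y=2 | obs) = 13/1152 / 37/576 = 13/74
P(Y=3 | obs) = 1/48 / 37/576 = 12/37
P(Y=4 | obs) = 13/1152 / 37/576 = 13/74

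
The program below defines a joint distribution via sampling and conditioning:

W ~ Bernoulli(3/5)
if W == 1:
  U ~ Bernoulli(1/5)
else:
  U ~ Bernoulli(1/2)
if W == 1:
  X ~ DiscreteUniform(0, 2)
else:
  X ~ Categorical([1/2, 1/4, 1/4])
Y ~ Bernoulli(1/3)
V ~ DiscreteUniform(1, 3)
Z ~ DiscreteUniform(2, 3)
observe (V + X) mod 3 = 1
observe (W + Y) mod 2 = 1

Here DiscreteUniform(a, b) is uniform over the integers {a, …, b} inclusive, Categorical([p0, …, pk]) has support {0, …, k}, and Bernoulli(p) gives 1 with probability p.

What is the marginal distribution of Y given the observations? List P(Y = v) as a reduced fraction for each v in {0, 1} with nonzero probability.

Enumerate traces; 24 have nonzero weight after conditioning:
  (W=0, U=0, X=0, Y=1, V=1, Z=2) weight 1/180
  (W=0, U=0, X=0, Y=1, V=1, Z=3) weight 1/180
  (W=0, U=0, X=1, Y=1, V=3, Z=2) weight 1/360
  (W=0, U=0, X=1, Y=1, V=3, Z=3) weight 1/360
  (W=0, U=0, X=2, Y=1, V=2, Z=2) weight 1/360
  (W=0, U=0, X=2, Y=1, V=2, Z=3) weight 1/360
  (W=0, U=1, X=0, Y=1, V=1, Z=2) weight 1/180
  (W=0, U=1, X=0, Y=1, V=1, Z=3) weight 1/180
  (W=1, U=0, X=0, Y=0, V=1, Z=2) weight 4/225
  … 15 more
Group by Y:
  weight(Y=0) = 2/15
  weight(Y=1) = 2/45
Total weight = 2/15 + 2/45 = 8/45
P(Y=0 | obs) = 2/15 / 8/45 = 3/4
P(Y=1 | obs) = 2/45 / 8/45 = 1/4

P(Y=0) = 3/4, P(Y=1) = 1/4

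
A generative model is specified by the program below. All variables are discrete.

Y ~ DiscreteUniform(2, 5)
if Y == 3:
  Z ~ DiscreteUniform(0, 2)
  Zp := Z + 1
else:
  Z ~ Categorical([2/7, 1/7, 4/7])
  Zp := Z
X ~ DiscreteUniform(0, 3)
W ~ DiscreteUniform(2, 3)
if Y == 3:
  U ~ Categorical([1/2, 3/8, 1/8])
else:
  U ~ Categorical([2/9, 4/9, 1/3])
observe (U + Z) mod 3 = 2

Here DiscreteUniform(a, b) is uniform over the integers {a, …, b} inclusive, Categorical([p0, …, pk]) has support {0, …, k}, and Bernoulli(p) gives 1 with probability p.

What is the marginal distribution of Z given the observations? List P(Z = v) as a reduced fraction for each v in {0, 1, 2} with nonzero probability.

Enumerate traces; 96 have nonzero weight after conditioning:
  (Y=2, Z=0, X=0, W=2, U=2) weight 1/336
  (Y=2, Z=0, X=0, W=3, U=2) weight 1/336
  (Y=2, Z=0, X=1, W=2, U=2) weight 1/336
  (Y=2, Z=0, X=1, W=3, U=2) weight 1/336
  (Y=2, Z=0, X=2, W=2, U=2) weight 1/336
  (Y=2, Z=0, X=2, W=3, U=2) weight 1/336
  (Y=2, Z=0, X=3, W=2, U=2) weight 1/336
  (Y=2, Z=0, X=3, W=3, U=2) weight 1/336
  (Y=2, Z=1, X=0, W=2, U=1) weight 1/504
  (Y=2, Z=2, X=0, W=2, U=0) weight 1/252
  … 86 more
Group by Z:
  weight(Z=0) = 55/672
  weight(Z=1) = 53/672
  weight(Z=2) = 23/168
Total weight = 55/672 + 53/672 + 23/168 = 25/84
P(Z=0 | obs) = 55/672 / 25/84 = 11/40
P(Z=1 | obs) = 53/672 / 25/84 = 53/200
P(Z=2 | obs) = 23/168 / 25/84 = 23/50

P(Z=0) = 11/40, P(Z=1) = 53/200, P(Z=2) = 23/50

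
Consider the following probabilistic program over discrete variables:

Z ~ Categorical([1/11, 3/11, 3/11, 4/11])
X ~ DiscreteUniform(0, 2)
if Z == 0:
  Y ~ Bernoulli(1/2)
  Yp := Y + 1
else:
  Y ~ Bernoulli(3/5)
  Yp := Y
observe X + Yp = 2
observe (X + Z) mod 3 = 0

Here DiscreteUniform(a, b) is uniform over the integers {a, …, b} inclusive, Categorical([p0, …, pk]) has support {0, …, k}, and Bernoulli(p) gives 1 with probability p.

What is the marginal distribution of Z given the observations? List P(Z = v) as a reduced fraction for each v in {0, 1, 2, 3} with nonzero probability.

P(Z=0) = 1/7, P(Z=1) = 12/35, P(Z=2) = 18/35

Enumerate traces; 3 have nonzero weight after conditioning:
  (Z=0, X=0, Y=1) weight 1/66
  (Z=1, X=2, Y=0) weight 2/55
  (Z=2, X=1, Y=1) weight 3/55
Group by Z:
  weight(Z=0) = 1/66
  weight(Z=1) = 2/55
  weight(Z=2) = 3/55
Total weight = 1/66 + 2/55 + 3/55 = 7/66
P(Z=0 | obs) = 1/66 / 7/66 = 1/7
P(Z=1 | obs) = 2/55 / 7/66 = 12/35
P(Z=2 | obs) = 3/55 / 7/66 = 18/35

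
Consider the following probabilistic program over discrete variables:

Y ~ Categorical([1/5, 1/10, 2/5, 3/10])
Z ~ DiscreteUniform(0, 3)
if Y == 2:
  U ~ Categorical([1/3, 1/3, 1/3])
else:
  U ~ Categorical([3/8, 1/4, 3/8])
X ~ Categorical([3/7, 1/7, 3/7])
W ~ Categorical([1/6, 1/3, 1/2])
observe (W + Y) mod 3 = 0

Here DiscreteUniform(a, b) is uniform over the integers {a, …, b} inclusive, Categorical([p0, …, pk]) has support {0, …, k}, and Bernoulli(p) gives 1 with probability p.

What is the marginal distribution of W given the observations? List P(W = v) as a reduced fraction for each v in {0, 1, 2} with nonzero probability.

Enumerate traces; 144 have nonzero weight after conditioning:
  (Y=0, Z=0, U=0, X=0, W=0) weight 3/2240
  (Y=0, Z=0, U=0, X=1, W=0) weight 1/2240
  (Y=0, Z=0, U=0, X=2, W=0) weight 3/2240
  (Y=0, Z=0, U=1, X=0, W=0) weight 1/1120
  (Y=0, Z=0, U=1, X=1, W=0) weight 1/3360
  (Y=0, Z=0, U=1, X=2, W=0) weight 1/1120
  (Y=0, Z=0, U=2, X=0, W=0) weight 3/2240
  (Y=0, Z=0, U=2, X=1, W=0) weight 1/2240
  (Y=1, Z=0, U=0, X=0, W=2) weight 9/4480
  (Y=2, Z=0, U=0, X=0, W=1) weight 1/210
  … 134 more
Group by W:
  weight(W=0) = 1/12
  weight(W=1) = 2/15
  weight(W=2) = 1/20
Total weight = 1/12 + 2/15 + 1/20 = 4/15
P(W=0 | obs) = 1/12 / 4/15 = 5/16
P(W=1 | obs) = 2/15 / 4/15 = 1/2
P(W=2 | obs) = 1/20 / 4/15 = 3/16

P(W=0) = 5/16, P(W=1) = 1/2, P(W=2) = 3/16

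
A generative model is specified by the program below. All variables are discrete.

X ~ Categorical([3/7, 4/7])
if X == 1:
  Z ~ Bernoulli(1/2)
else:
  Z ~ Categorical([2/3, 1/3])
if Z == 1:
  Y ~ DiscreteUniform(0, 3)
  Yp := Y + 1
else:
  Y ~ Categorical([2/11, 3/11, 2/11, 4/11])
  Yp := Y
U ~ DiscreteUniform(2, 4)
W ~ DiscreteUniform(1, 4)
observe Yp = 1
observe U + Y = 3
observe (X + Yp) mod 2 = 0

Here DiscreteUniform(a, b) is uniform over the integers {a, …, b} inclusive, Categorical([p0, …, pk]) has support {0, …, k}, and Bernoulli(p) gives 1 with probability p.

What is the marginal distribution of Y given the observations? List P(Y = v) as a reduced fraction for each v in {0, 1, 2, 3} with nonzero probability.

P(Y=0) = 11/23, P(Y=1) = 12/23

Enumerate traces; 8 have nonzero weight after conditioning:
  (X=1, Z=0, Y=1, U=2, W=1) weight 1/154
  (X=1, Z=0, Y=1, U=2, W=2) weight 1/154
  (X=1, Z=0, Y=1, U=2, W=3) weight 1/154
  (X=1, Z=0, Y=1, U=2, W=4) weight 1/154
  (X=1, Z=1, Y=0, U=3, W=1) weight 1/168
  (X=1, Z=1, Y=0, U=3, W=2) weight 1/168
  (X=1, Z=1, Y=0, U=3, W=3) weight 1/168
  (X=1, Z=1, Y=0, U=3, W=4) weight 1/168
Group by Y:
  weight(Y=0) = 1/42
  weight(Y=1) = 2/77
Total weight = 1/42 + 2/77 = 23/462
P(Y=0 | obs) = 1/42 / 23/462 = 11/23
P(Y=1 | obs) = 2/77 / 23/462 = 12/23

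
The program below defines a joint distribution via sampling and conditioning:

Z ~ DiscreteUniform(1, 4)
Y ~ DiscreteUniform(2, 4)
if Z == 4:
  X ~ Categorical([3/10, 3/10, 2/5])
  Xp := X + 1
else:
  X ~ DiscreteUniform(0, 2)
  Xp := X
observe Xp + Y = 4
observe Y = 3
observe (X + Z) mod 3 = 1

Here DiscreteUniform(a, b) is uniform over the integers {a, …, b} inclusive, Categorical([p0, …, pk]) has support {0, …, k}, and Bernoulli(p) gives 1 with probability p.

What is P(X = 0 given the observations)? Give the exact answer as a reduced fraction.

Enumerate traces; 2 have nonzero weight after conditioning:
  (Z=3, Y=3, X=1) weight 1/36
  (Z=4, Y=3, X=0) weight 1/40
Group by X:
  weight(X=0) = 1/40
  weight(X=1) = 1/36
Total weight = 1/40 + 1/36 = 19/360
P(X=0 | obs) = 1/40 / 19/360 = 9/19
P(X=1 | obs) = 1/36 / 19/360 = 10/19

P(X = 0 | obs) = 9/19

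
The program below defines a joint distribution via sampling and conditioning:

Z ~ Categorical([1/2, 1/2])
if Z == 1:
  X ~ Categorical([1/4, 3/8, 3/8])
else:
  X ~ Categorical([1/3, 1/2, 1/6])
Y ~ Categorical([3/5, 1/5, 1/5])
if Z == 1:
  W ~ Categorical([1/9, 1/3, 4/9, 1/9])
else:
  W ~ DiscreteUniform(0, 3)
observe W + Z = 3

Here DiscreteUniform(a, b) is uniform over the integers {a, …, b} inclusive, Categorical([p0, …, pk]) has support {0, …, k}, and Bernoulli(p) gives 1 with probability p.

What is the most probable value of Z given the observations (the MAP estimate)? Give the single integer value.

Enumerate traces; 18 have nonzero weight after conditioning:
  (Z=0, X=0, Y=0, W=3) weight 1/40
  (Z=0, X=0, Y=1, W=3) weight 1/120
  (Z=0, X=0, Y=2, W=3) weight 1/120
  (Z=0, X=1, Y=0, W=3) weight 3/80
  (Z=0, X=1, Y=1, W=3) weight 1/80
  (Z=0, X=1, Y=2, W=3) weight 1/80
  (Z=0, X=2, Y=0, W=3) weight 1/80
  (Z=0, X=2, Y=1, W=3) weight 1/240
  (Z=1, X=0, Y=0, W=2) weight 1/30
  … 9 more
Group by Z:
  weight(Z=0) = 1/8
  weight(Z=1) = 2/9
Total weight = 1/8 + 2/9 = 25/72
P(Z=0 | obs) = 1/8 / 25/72 = 9/25
P(Z=1 | obs) = 2/9 / 25/72 = 16/25
argmax = 1

argmax_v P(Z = v | obs) = 1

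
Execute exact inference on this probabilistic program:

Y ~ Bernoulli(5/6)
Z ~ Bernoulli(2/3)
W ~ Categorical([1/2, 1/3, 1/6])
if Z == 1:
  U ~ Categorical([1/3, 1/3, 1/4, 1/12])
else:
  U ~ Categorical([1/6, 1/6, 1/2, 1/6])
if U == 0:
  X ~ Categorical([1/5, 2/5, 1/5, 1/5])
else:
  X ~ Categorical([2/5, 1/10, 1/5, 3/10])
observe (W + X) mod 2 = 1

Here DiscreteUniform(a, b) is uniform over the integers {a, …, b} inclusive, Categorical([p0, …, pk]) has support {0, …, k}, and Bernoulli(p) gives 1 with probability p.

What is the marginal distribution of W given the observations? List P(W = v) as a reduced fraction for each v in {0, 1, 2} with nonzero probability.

Enumerate traces; 96 have nonzero weight after conditioning:
  (Y=0, Z=0, W=0, U=0, X=1) weight 1/540
  (Y=0, Z=0, W=0, U=0, X=3) weight 1/1080
  (Y=0, Z=0, W=0, U=1, X=1) weight 1/2160
  (Y=0, Z=0, W=0, U=1, X=3) weight 1/720
  (Y=0, Z=0, W=0, U=2, X=1) weight 1/720
  (Y=0, Z=0, W=0, U=2, X=3) weight 1/240
  (Y=0, Z=0, W=0, U=3, X=1) weight 1/2160
  (Y=0, Z=0, W=0, U=3, X=3) weight 1/720
  (Y=0, Z=0, W=1, U=0, X=0) weight 1/1620
  (Y=0, Z=0, W=2, U=0, X=1) weight 1/1620
  … 86 more
Group by W:
  weight(W=0) = 41/180
  weight(W=1) = 49/270
  weight(W=2) = 41/540
Total weight = 41/180 + 49/270 + 41/540 = 131/270
P(W=0 | obs) = 41/180 / 131/270 = 123/262
P(W=1 | obs) = 49/270 / 131/270 = 49/131
P(W=2 | obs) = 41/540 / 131/270 = 41/262

P(W=0) = 123/262, P(W=1) = 49/131, P(W=2) = 41/262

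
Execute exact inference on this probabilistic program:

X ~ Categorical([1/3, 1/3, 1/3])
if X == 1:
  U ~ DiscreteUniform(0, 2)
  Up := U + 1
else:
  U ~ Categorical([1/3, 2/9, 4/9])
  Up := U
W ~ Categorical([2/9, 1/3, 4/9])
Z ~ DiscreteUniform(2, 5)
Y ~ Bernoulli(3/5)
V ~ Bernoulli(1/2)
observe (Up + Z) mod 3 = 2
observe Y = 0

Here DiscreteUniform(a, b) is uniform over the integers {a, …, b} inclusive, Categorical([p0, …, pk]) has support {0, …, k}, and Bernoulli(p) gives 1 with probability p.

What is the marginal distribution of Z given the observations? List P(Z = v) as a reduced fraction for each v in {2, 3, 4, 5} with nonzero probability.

Enumerate traces; 72 have nonzero weight after conditioning:
  (X=0, U=0, W=0, Z=2, Y=0, V=0) weight 1/810
  (X=0, U=0, W=0, Z=2, Y=0, V=1) weight 1/810
  (X=0, U=0, W=0, Z=5, Y=0, V=0) weight 1/810
  (X=0, U=0, W=0, Z=5, Y=0, V=1) weight 1/810
  (X=0, U=0, W=1, Z=2, Y=0, V=0) weight 1/540
  (X=0, U=0, W=1, Z=2, Y=0, V=1) weight 1/540
  (X=0, U=0, W=1, Z=5, Y=0, V=0) weight 1/540
  (X=0, U=0, W=1, Z=5, Y=0, V=1) weight 1/540
  (X=0, U=1, W=0, Z=4, Y=0, V=0) weight 1/1215
  (X=0, U=2, W=0, Z=3, Y=0, V=0) weight 2/1215
  … 62 more
Group by Z:
  weight(Z=2) = 1/30
  weight(Z=3) = 11/270
  weight(Z=4) = 7/270
  weight(Z=5) = 1/30
Total weight = 1/30 + 11/270 + 7/270 + 1/30 = 2/15
P(Z=2 | obs) = 1/30 / 2/15 = 1/4
P(Z=3 | obs) = 11/270 / 2/15 = 11/36
P(Z=4 | obs) = 7/270 / 2/15 = 7/36
P(Z=5 | obs) = 1/30 / 2/15 = 1/4

P(Z=2) = 1/4, P(Z=3) = 11/36, P(Z=4) = 7/36, P(Z=5) = 1/4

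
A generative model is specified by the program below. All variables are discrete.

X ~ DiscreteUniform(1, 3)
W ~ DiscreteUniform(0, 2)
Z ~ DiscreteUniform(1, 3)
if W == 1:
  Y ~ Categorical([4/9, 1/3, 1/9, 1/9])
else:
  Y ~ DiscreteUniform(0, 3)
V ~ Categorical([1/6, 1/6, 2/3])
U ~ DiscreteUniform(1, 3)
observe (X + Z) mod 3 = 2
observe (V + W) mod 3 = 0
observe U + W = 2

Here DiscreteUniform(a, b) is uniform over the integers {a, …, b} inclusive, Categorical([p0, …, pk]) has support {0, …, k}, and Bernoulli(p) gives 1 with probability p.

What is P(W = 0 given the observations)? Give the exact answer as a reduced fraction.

Enumerate traces; 24 have nonzero weight after conditioning:
  (X=1, W=0, Z=1, Y=0, V=0, U=2) weight 1/1944
  (X=1, W=0, Z=1, Y=1, V=0, U=2) weight 1/1944
  (X=1, W=0, Z=1, Y=2, V=0, U=2) weight 1/1944
  (X=1, W=0, Z=1, Y=3, V=0, U=2) weight 1/1944
  (X=1, W=1, Z=1, Y=0, V=2, U=1) weight 8/2187
  (X=1, W=1, Z=1, Y=1, V=2, U=1) weight 2/729
  (X=1, W=1, Z=1, Y=2, V=2, U=1) weight 2/2187
  (X=1, W=1, Z=1, Y=3, V=2, U=1) weight 2/2187
  … 16 more
Group by W:
  weight(W=0) = 1/162
  weight(W=1) = 2/81
Total weight = 1/162 + 2/81 = 5/162
P(W=0 | obs) = 1/162 / 5/162 = 1/5
P(W=1 | obs) = 2/81 / 5/162 = 4/5

P(W = 0 | obs) = 1/5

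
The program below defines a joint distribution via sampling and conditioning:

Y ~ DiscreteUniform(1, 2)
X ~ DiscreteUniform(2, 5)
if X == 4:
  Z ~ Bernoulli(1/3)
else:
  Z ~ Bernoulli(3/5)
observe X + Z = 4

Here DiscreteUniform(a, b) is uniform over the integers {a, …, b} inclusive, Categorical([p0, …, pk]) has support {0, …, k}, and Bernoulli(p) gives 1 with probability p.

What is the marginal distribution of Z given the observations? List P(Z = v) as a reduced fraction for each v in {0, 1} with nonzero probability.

Enumerate traces; 4 have nonzero weight after conditioning:
  (Y=1, X=3, Z=1) weight 3/40
  (Y=1, X=4, Z=0) weight 1/12
  (Y=2, X=3, Z=1) weight 3/40
  (Y=2, X=4, Z=0) weight 1/12
Group by Z:
  weight(Z=0) = 1/6
  weight(Z=1) = 3/20
Total weight = 1/6 + 3/20 = 19/60
P(Z=0 | obs) = 1/6 / 19/60 = 10/19
P(Z=1 | obs) = 3/20 / 19/60 = 9/19

P(Z=0) = 10/19, P(Z=1) = 9/19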